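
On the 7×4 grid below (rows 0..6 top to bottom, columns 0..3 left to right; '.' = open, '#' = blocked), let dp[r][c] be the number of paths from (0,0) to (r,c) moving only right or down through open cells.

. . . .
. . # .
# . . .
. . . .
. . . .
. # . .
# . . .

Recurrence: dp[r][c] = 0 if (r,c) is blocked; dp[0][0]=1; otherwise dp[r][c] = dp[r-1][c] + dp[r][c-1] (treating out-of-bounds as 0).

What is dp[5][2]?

6

r\c   0   1   2   3
  0   1   1   1   1
  1   1   2   0   1
  2   0   2   2   3
  3   0   2   4   7
  4   0   2   6  13
  5   0   0   6  19
  6   0   0   6  25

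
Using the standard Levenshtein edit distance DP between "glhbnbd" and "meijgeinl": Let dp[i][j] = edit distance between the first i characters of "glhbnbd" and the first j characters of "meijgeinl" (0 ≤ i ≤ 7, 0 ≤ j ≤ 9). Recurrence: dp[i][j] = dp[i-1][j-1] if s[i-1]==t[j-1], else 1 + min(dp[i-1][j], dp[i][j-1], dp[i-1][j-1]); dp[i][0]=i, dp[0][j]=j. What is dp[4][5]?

   ''  m  e  i  j  g  e  i  n  l
''  0  1  2  3  4  5  6  7  8  9
 g  1  1  2  3  4  4  5  6  7  8
 l  2  2  2  3  4  5  5  6  7  7
 h  3  3  3  3  4  5  6  6  7  8
 b  4  4  4  4  4  5  6  7  7  8
 n  5  5  5  5  5  5  6  7  7  8
 b  6  6  6  6  6  6  6  7  8  8
 d  7  7  7  7  7  7  7  7  8  9

5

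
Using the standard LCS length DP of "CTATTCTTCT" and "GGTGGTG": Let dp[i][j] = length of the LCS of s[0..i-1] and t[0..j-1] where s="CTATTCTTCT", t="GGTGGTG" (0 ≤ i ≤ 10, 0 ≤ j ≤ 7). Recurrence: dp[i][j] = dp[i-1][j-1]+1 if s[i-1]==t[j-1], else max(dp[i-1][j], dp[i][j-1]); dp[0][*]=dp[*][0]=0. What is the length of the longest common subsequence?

2

   ''  G  G  T  G  G  T  G
''  0  0  0  0  0  0  0  0
 C  0  0  0  0  0  0  0  0
 T  0  0  0  1  1  1  1  1
 A  0  0  0  1  1  1  1  1
 T  0  0  0  1  1  1  2  2
 T  0  0  0  1  1  1  2  2
 C  0  0  0  1  1  1  2  2
 T  0  0  0  1  1  1  2  2
 T  0  0  0  1  1  1  2  2
 C  0  0  0  1  1  1  2  2
 T  0  0  0  1  1  1  2  2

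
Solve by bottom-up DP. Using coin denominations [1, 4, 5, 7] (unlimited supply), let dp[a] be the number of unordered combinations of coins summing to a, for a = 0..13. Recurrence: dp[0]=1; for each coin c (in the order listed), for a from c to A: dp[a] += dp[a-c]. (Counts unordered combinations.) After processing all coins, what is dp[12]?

after  coin     0     1     2     3     4     5     6     7     8     9    10    11    12    13
          1     1     1     1     1     1     1     1     1     1     1     1     1     1     1
          4     1     1     1     1     2     2     2     2     3     3     3     3     4     4
          5     1     1     1     1     2     3     3     3     4     5     6     6     7     8
          7     1     1     1     1     2     3     3     4     5     6     7     8    10    11

10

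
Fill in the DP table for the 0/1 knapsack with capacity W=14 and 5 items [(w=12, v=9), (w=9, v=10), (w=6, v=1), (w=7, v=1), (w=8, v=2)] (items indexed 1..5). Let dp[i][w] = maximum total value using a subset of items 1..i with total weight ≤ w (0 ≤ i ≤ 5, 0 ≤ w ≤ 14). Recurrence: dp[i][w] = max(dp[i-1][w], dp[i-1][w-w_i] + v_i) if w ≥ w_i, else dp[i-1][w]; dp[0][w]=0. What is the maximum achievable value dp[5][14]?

10

i\w   0   1   2   3   4   5   6   7   8   9  10  11  12  13  14
  0   0   0   0   0   0   0   0   0   0   0   0   0   0   0   0
  1   0   0   0   0   0   0   0   0   0   0   0   0   9   9   9
  2   0   0   0   0   0   0   0   0   0  10  10  10  10  10  10
  3   0   0   0   0   0   0   1   1   1  10  10  10  10  10  10
  4   0   0   0   0   0   0   1   1   1  10  10  10  10  10  10
  5   0   0   0   0   0   0   1   1   2  10  10  10  10  10  10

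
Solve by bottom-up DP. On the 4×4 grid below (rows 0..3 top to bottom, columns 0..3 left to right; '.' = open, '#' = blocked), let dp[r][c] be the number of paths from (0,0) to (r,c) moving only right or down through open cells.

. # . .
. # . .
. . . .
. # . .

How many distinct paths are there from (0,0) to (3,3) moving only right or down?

r\c   0   1   2   3
  0   1   0   0   0
  1   1   0   0   0
  2   1   1   1   1
  3   1   0   1   2

2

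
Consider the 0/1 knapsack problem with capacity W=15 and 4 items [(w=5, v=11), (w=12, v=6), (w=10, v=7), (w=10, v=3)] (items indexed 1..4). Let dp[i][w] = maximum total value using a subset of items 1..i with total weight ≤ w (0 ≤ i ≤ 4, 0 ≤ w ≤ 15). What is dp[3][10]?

i\w   0   1   2   3   4   5   6   7   8   9  10  11  12  13  14  15
  0   0   0   0   0   0   0   0   0   0   0   0   0   0   0   0   0
  1   0   0   0   0   0  11  11  11  11  11  11  11  11  11  11  11
  2   0   0   0   0   0  11  11  11  11  11  11  11  11  11  11  11
  3   0   0   0   0   0  11  11  11  11  11  11  11  11  11  11  18
  4   0   0   0   0   0  11  11  11  11  11  11  11  11  11  11  18

11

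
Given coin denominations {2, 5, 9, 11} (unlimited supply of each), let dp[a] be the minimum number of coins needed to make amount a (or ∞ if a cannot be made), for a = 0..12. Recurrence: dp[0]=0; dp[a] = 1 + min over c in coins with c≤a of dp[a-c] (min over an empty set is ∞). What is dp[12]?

3

 a  0  1  2  3  4  5  6  7  8  9 10 11 12
dp  0  -  1  -  2  1  3  2  4  1  2  1  3
(- denotes ∞ / unreachable)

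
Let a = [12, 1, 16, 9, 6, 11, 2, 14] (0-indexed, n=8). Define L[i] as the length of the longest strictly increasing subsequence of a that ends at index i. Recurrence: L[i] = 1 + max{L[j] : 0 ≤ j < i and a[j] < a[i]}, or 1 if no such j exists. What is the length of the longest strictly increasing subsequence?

4

   i    0    1    2    3    4    5    6    7
a[i]   12    1   16    9    6   11    2   14
L[i]    1    1    2    2    2    3    2    4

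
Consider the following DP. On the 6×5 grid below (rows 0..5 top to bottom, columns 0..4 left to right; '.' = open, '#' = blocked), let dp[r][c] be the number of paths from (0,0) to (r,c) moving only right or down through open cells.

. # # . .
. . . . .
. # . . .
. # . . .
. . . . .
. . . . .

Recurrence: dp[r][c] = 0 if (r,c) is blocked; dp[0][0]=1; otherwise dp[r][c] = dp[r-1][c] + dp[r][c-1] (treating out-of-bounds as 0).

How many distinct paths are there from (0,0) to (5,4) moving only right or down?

20

r\c   0   1   2   3   4
  0   1   0   0   0   0
  1   1   1   1   1   1
  2   1   0   1   2   3
  3   1   0   1   3   6
  4   1   1   2   5  11
  5   1   2   4   9  20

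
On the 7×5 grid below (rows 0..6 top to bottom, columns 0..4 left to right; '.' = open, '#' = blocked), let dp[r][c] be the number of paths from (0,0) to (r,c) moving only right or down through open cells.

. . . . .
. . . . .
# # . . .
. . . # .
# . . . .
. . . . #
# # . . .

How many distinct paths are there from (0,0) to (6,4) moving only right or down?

r\c   0   1   2   3   4
  0   1   1   1   1   1
  1   1   2   3   4   5
  2   0   0   3   7  12
  3   0   0   3   0  12
  4   0   0   3   3  15
  5   0   0   3   6   0
  6   0   0   3   9   9

9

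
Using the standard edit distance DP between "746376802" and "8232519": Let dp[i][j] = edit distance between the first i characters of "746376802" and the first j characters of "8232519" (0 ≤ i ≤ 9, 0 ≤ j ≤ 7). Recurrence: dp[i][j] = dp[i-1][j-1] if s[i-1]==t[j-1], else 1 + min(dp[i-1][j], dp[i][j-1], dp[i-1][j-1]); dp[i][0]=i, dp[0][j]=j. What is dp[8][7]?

   ''  8  2  3  2  5  1  9
''  0  1  2  3  4  5  6  7
 7  1  1  2  3  4  5  6  7
 4  2  2  2  3  4  5  6  7
 6  3  3  3  3  4  5  6  7
 3  4  4  4  3  4  5  6  7
 7  5  5  5  4  4  5  6  7
 6  6  6  6  5  5  5  6  7
 8  7  6  7  6  6  6  6  7
 0  8  7  7  7  7  7  7  7
 2  9  8  7  8  7  8  8  8

7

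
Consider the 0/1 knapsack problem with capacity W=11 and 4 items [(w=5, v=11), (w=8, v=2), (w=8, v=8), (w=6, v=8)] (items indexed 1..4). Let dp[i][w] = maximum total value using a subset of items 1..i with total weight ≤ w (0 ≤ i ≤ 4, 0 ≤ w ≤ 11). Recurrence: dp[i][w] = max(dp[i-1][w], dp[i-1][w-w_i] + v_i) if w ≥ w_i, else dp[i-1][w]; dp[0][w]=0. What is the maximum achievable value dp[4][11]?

19

i\w   0   1   2   3   4   5   6   7   8   9  10  11
  0   0   0   0   0   0   0   0   0   0   0   0   0
  1   0   0   0   0   0  11  11  11  11  11  11  11
  2   0   0   0   0   0  11  11  11  11  11  11  11
  3   0   0   0   0   0  11  11  11  11  11  11  11
  4   0   0   0   0   0  11  11  11  11  11  11  19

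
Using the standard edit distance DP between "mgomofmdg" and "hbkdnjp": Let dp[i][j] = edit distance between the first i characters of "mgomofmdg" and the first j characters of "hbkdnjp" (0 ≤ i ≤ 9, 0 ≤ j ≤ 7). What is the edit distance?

   ''  h  b  k  d  n  j  p
''  0  1  2  3  4  5  6  7
 m  1  1  2  3  4  5  6  7
 g  2  2  2  3  4  5  6  7
 o  3  3  3  3  4  5  6  7
 m  4  4  4  4  4  5  6  7
 o  5  5  5  5  5  5  6  7
 f  6  6  6  6  6  6  6  7
 m  7  7  7  7  7  7  7  7
 d  8  8  8  8  7  8  8  8
 g  9  9  9  9  8  8  9  9

9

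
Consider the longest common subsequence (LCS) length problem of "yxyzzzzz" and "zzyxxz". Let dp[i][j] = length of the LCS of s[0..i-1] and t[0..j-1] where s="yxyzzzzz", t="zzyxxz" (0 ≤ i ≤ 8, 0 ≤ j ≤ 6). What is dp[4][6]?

3

   ''  z  z  y  x  x  z
''  0  0  0  0  0  0  0
 y  0  0  0  1  1  1  1
 x  0  0  0  1  2  2  2
 y  0  0  0  1  2  2  2
 z  0  1  1  1  2  2  3
 z  0  1  2  2  2  2  3
 z  0  1  2  2  2  2  3
 z  0  1  2  2  2  2  3
 z  0  1  2  2  2  2  3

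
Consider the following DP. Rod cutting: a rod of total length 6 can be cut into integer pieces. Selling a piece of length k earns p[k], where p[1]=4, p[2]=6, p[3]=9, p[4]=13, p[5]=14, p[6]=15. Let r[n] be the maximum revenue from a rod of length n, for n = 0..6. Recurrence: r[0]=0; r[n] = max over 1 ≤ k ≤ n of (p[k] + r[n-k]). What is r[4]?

16

   n    0    1    2    3    4    5    6
r[n]    0    4    8   12   16   20   24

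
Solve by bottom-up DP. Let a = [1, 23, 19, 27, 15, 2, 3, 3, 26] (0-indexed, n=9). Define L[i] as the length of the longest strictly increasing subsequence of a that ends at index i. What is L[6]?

   i    0    1    2    3    4    5    6    7    8
a[i]    1   23   19   27   15    2    3    3   26
L[i]    1    2    2    3    2    2    3    3    4

3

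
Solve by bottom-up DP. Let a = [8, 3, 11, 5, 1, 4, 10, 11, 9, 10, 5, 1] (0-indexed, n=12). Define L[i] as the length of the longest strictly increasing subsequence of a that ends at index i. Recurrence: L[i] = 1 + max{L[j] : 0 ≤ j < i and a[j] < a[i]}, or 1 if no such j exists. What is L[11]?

1

   i    0    1    2    3    4    5    6    7    8    9   10   11
a[i]    8    3   11    5    1    4   10   11    9   10    5    1
L[i]    1    1    2    2    1    2    3    4    3    4    3    1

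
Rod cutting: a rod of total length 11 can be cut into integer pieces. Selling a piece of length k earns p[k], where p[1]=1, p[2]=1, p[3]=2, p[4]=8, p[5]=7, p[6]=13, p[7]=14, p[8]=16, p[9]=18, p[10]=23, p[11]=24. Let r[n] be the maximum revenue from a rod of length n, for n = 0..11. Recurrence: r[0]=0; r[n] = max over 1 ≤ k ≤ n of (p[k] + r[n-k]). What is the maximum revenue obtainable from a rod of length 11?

   n    0    1    2    3    4    5    6    7    8    9   10   11
r[n]    0    1    2    3    8    9   13   14   16   18   23   24

24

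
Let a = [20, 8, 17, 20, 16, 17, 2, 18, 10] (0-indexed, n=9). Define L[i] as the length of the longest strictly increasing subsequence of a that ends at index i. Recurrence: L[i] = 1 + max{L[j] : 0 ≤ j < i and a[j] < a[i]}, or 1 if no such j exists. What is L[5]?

3

   i    0    1    2    3    4    5    6    7    8
a[i]   20    8   17   20   16   17    2   18   10
L[i]    1    1    2    3    2    3    1    4    2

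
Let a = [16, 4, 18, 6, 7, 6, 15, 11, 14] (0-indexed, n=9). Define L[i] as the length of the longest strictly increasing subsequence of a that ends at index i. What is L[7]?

4

   i    0    1    2    3    4    5    6    7    8
a[i]   16    4   18    6    7    6   15   11   14
L[i]    1    1    2    2    3    2    4    4    5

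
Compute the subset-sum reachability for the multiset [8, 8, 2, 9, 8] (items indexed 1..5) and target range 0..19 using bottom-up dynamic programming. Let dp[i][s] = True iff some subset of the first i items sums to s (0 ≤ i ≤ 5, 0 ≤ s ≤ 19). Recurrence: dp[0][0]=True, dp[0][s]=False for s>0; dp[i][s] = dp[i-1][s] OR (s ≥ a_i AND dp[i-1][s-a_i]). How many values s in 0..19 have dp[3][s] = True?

6

i\s   0   1   2   3   4   5   6   7   8   9  10  11  12  13  14  15  16  17  18  19
  0   T   F   F   F   F   F   F   F   F   F   F   F   F   F   F   F   F   F   F   F
  1   T   F   F   F   F   F   F   F   T   F   F   F   F   F   F   F   F   F   F   F
  2   T   F   F   F   F   F   F   F   T   F   F   F   F   F   F   F   T   F   F   F
  3   T   F   T   F   F   F   F   F   T   F   T   F   F   F   F   F   T   F   T   F
  4   T   F   T   F   F   F   F   F   T   T   T   T   F   F   F   F   T   T   T   T
  5   T   F   T   F   F   F   F   F   T   T   T   T   F   F   F   F   T   T   T   T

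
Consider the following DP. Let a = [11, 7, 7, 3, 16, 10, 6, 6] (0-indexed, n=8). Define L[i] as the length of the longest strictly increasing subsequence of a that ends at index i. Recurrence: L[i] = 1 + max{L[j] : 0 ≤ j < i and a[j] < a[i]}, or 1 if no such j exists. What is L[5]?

   i    0    1    2    3    4    5    6    7
a[i]   11    7    7    3   16   10    6    6
L[i]    1    1    1    1    2    2    2    2

2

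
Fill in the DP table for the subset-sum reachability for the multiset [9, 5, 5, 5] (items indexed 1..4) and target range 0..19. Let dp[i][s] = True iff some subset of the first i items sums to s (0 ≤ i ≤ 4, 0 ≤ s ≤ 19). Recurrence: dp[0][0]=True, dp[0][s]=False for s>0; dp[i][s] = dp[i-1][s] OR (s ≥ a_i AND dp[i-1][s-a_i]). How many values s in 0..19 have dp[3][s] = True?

i\s   0   1   2   3   4   5   6   7   8   9  10  11  12  13  14  15  16  17  18  19
  0   T   F   F   F   F   F   F   F   F   F   F   F   F   F   F   F   F   F   F   F
  1   T   F   F   F   F   F   F   F   F   T   F   F   F   F   F   F   F   F   F   F
  2   T   F   F   F   F   T   F   F   F   T   F   F   F   F   T   F   F   F   F   F
  3   T   F   F   F   F   T   F   F   F   T   T   F   F   F   T   F   F   F   F   T
  4   T   F   F   F   F   T   F   F   F   T   T   F   F   F   T   T   F   F   F   T

6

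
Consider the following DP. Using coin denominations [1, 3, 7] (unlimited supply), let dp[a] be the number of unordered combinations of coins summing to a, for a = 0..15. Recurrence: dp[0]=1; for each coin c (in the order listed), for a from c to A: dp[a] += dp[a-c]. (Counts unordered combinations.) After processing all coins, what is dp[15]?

10

after  coin     0     1     2     3     4     5     6     7     8     9    10    11    12    13    14    15
          1     1     1     1     1     1     1     1     1     1     1     1     1     1     1     1     1
          3     1     1     1     2     2     2     3     3     3     4     4     4     5     5     5     6
          7     1     1     1     2     2     2     3     4     4     5     6     6     7     8     9    10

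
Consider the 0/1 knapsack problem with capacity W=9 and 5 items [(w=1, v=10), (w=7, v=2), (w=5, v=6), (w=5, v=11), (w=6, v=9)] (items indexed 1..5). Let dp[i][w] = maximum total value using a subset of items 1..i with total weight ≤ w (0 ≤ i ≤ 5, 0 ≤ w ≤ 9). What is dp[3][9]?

i\w   0   1   2   3   4   5   6   7   8   9
  0   0   0   0   0   0   0   0   0   0   0
  1   0  10  10  10  10  10  10  10  10  10
  2   0  10  10  10  10  10  10  10  12  12
  3   0  10  10  10  10  10  16  16  16  16
  4   0  10  10  10  10  11  21  21  21  21
  5   0  10  10  10  10  11  21  21  21  21

16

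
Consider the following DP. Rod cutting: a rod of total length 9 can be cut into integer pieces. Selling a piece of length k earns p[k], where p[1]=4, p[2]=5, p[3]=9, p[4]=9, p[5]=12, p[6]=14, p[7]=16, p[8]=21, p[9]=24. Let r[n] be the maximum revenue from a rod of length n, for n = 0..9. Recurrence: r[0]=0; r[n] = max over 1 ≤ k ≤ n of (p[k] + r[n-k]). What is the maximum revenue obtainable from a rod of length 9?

36

   n    0    1    2    3    4    5    6    7    8    9
r[n]    0    4    8   12   16   20   24   28   32   36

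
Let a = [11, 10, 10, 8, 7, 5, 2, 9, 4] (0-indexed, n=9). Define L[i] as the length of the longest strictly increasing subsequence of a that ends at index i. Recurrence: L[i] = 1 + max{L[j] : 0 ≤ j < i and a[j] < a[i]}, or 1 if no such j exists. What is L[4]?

   i    0    1    2    3    4    5    6    7    8
a[i]   11   10   10    8    7    5    2    9    4
L[i]    1    1    1    1    1    1    1    2    2

1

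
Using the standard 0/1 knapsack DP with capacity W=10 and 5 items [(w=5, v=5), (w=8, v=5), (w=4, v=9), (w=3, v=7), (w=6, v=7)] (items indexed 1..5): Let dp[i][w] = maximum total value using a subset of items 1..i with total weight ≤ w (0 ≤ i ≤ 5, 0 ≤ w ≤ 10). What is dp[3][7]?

9

i\w   0   1   2   3   4   5   6   7   8   9  10
  0   0   0   0   0   0   0   0   0   0   0   0
  1   0   0   0   0   0   5   5   5   5   5   5
  2   0   0   0   0   0   5   5   5   5   5   5
  3   0   0   0   0   9   9   9   9   9  14  14
  4   0   0   0   7   9   9   9  16  16  16  16
  5   0   0   0   7   9   9   9  16  16  16  16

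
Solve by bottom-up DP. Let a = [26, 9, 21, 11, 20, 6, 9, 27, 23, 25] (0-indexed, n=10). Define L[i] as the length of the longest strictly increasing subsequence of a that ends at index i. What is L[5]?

   i    0    1    2    3    4    5    6    7    8    9
a[i]   26    9   21   11   20    6    9   27   23   25
L[i]    1    1    2    2    3    1    2    4    4    5

1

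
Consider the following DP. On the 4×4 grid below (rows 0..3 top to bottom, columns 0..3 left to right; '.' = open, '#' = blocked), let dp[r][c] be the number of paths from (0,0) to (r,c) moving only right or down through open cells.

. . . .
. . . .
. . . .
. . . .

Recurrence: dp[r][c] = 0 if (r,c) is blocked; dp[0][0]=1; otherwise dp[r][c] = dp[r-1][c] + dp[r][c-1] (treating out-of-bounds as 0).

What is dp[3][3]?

r\c   0   1   2   3
  0   1   1   1   1
  1   1   2   3   4
  2   1   3   6  10
  3   1   4  10  20

20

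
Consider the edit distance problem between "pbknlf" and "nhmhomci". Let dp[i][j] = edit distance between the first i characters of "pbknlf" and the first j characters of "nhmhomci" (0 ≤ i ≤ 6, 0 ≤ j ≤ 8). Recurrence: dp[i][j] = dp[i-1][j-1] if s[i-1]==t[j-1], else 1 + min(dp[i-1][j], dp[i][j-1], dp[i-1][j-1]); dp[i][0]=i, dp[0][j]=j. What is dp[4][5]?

   ''  n  h  m  h  o  m  c  i
''  0  1  2  3  4  5  6  7  8
 p  1  1  2  3  4  5  6  7  8
 b  2  2  2  3  4  5  6  7  8
 k  3  3  3  3  4  5  6  7  8
 n  4  3  4  4  4  5  6  7  8
 l  5  4  4  5  5  5  6  7  8
 f  6  5  5  5  6  6  6  7  8

5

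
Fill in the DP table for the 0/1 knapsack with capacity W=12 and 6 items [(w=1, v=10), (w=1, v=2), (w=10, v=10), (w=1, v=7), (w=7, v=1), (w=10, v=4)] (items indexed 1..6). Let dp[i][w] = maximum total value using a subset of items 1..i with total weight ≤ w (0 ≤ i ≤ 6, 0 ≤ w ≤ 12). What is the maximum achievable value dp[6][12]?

i\w   0   1   2   3   4   5   6   7   8   9  10  11  12
  0   0   0   0   0   0   0   0   0   0   0   0   0   0
  1   0  10  10  10  10  10  10  10  10  10  10  10  10
  2   0  10  12  12  12  12  12  12  12  12  12  12  12
  3   0  10  12  12  12  12  12  12  12  12  12  20  22
  4   0  10  17  19  19  19  19  19  19  19  19  20  27
  5   0  10  17  19  19  19  19  19  19  19  20  20  27
  6   0  10  17  19  19  19  19  19  19  19  20  20  27

27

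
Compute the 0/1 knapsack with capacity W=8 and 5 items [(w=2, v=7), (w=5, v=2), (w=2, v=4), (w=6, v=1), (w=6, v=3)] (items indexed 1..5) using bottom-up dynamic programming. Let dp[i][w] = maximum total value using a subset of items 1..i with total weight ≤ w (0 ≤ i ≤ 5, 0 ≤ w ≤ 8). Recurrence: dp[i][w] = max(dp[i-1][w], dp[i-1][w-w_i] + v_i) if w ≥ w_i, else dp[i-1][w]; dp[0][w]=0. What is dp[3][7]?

i\w   0   1   2   3   4   5   6   7   8
  0   0   0   0   0   0   0   0   0   0
  1   0   0   7   7   7   7   7   7   7
  2   0   0   7   7   7   7   7   9   9
  3   0   0   7   7  11  11  11  11  11
  4   0   0   7   7  11  11  11  11  11
  5   0   0   7   7  11  11  11  11  11

11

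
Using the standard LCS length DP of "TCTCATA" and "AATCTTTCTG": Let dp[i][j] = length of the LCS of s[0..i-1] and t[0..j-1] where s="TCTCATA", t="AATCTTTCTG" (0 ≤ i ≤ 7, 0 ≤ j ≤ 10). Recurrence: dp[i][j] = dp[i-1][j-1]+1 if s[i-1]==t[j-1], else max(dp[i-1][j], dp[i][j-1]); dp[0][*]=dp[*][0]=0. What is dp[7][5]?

3

   ''  A  A  T  C  T  T  T  C  T  G
''  0  0  0  0  0  0  0  0  0  0  0
 T  0  0  0  1  1  1  1  1  1  1  1
 C  0  0  0  1  2  2  2  2  2  2  2
 T  0  0  0  1  2  3  3  3  3  3  3
 C  0  0  0  1  2  3  3  3  4  4  4
 A  0  1  1  1  2  3  3  3  4  4  4
 T  0  1  1  2  2  3  4  4  4  5  5
 A  0  1  2  2  2  3  4  4  4  5  5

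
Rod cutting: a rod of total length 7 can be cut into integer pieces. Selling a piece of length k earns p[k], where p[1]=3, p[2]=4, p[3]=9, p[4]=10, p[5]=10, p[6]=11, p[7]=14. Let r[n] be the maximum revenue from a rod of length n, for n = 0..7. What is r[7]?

   n    0    1    2    3    4    5    6    7
r[n]    0    3    6    9   12   15   18   21

21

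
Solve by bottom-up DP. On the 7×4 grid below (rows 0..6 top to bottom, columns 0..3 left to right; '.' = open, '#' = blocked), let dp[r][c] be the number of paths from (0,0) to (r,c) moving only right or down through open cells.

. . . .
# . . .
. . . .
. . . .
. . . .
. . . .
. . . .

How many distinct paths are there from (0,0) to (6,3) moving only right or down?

r\c   0   1   2   3
  0   1   1   1   1
  1   0   1   2   3
  2   0   1   3   6
  3   0   1   4  10
  4   0   1   5  15
  5   0   1   6  21
  6   0   1   7  28

28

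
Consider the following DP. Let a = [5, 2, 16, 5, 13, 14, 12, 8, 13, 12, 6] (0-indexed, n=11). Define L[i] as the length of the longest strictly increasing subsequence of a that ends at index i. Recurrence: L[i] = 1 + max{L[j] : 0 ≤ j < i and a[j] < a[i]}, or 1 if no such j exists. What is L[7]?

3

   i    0    1    2    3    4    5    6    7    8    9   10
a[i]    5    2   16    5   13   14   12    8   13   12    6
L[i]    1    1    2    2    3    4    3    3    4    4    3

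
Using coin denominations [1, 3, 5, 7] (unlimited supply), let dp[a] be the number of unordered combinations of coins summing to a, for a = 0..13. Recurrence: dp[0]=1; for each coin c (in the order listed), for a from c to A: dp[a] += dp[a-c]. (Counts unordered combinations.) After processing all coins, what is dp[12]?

after  coin     0     1     2     3     4     5     6     7     8     9    10    11    12    13
          1     1     1     1     1     1     1     1     1     1     1     1     1     1     1
          3     1     1     1     2     2     2     3     3     3     4     4     4     5     5
          5     1     1     1     2     2     3     4     4     5     6     7     8     9    10
          7     1     1     1     2     2     3     4     5     6     7     9    10    12    14

12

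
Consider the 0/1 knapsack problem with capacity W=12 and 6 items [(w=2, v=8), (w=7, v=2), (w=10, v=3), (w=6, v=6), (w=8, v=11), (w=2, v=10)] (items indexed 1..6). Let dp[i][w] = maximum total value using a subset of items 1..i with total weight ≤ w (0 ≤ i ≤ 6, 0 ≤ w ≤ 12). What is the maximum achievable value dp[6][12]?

i\w   0   1   2   3   4   5   6   7   8   9  10  11  12
  0   0   0   0   0   0   0   0   0   0   0   0   0   0
  1   0   0   8   8   8   8   8   8   8   8   8   8   8
  2   0   0   8   8   8   8   8   8   8  10  10  10  10
  3   0   0   8   8   8   8   8   8   8  10  10  10  11
  4   0   0   8   8   8   8   8   8  14  14  14  14  14
  5   0   0   8   8   8   8   8   8  14  14  19  19  19
  6   0   0  10  10  18  18  18  18  18  18  24  24  29

29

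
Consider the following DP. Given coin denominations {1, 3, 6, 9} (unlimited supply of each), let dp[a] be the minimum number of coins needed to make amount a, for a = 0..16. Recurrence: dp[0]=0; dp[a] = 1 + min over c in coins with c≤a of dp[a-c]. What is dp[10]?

2

 a  0  1  2  3  4  5  6  7  8  9 10 11 12 13 14 15 16
dp  0  1  2  1  2  3  1  2  3  1  2  3  2  3  4  2  3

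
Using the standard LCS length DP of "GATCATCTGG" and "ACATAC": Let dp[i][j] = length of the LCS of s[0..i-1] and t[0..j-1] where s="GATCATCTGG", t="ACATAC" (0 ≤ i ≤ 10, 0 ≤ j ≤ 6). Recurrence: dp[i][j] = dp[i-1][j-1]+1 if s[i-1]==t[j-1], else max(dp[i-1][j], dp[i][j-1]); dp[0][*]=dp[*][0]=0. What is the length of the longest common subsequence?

5

   ''  A  C  A  T  A  C
''  0  0  0  0  0  0  0
 G  0  0  0  0  0  0  0
 A  0  1  1  1  1  1  1
 T  0  1  1  1  2  2  2
 C  0  1  2  2  2  2  3
 A  0  1  2  3  3  3  3
 T  0  1  2  3  4  4  4
 C  0  1  2  3  4  4  5
 T  0  1  2  3  4  4  5
 G  0  1  2  3  4  4  5
 G  0  1  2  3  4  4  5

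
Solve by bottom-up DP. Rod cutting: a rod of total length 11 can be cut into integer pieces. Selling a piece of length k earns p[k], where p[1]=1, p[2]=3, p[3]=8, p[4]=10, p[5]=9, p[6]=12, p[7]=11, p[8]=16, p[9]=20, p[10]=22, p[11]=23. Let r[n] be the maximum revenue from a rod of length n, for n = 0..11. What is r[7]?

   n    0    1    2    3    4    5    6    7    8    9   10   11
r[n]    0    1    3    8   10   11   16   18   20   24   26   28

18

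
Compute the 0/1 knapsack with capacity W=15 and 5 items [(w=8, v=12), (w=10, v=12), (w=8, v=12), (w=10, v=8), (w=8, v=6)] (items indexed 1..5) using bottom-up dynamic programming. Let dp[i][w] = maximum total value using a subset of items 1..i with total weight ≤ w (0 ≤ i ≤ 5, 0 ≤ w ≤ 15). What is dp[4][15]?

12

i\w   0   1   2   3   4   5   6   7   8   9  10  11  12  13  14  15
  0   0   0   0   0   0   0   0   0   0   0   0   0   0   0   0   0
  1   0   0   0   0   0   0   0   0  12  12  12  12  12  12  12  12
  2   0   0   0   0   0   0   0   0  12  12  12  12  12  12  12  12
  3   0   0   0   0   0   0   0   0  12  12  12  12  12  12  12  12
  4   0   0   0   0   0   0   0   0  12  12  12  12  12  12  12  12
  5   0   0   0   0   0   0   0   0  12  12  12  12  12  12  12  12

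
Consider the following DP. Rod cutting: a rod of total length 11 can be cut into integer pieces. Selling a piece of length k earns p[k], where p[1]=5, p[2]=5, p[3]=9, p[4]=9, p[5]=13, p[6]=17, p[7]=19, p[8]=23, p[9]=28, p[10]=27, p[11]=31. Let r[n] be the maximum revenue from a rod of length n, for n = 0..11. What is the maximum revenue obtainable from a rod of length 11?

55

   n    0    1    2    3    4    5    6    7    8    9   10   11
r[n]    0    5   10   15   20   25   30   35   40   45   50   55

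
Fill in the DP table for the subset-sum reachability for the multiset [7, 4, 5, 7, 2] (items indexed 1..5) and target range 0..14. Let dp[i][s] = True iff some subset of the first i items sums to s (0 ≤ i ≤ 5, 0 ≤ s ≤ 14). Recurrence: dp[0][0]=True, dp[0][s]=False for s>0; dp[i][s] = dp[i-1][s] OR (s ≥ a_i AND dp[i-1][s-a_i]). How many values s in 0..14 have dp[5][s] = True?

11

i\s   0   1   2   3   4   5   6   7   8   9  10  11  12  13  14
  0   T   F   F   F   F   F   F   F   F   F   F   F   F   F   F
  1   T   F   F   F   F   F   F   T   F   F   F   F   F   F   F
  2   T   F   F   F   T   F   F   T   F   F   F   T   F   F   F
  3   T   F   F   F   T   T   F   T   F   T   F   T   T   F   F
  4   T   F   F   F   T   T   F   T   F   T   F   T   T   F   T
  5   T   F   T   F   T   T   T   T   F   T   F   T   T   T   T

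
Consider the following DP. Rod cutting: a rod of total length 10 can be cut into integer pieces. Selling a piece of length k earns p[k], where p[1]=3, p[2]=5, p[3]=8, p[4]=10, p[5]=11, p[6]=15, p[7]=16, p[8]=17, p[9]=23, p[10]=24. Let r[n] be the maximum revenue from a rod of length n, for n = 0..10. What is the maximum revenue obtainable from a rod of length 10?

30

   n    0    1    2    3    4    5    6    7    8    9   10
r[n]    0    3    6    9   12   15   18   21   24   27   30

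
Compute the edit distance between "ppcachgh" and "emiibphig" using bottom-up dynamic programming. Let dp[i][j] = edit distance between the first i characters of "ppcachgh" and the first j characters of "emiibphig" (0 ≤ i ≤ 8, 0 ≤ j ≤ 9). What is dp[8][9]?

   ''  e  m  i  i  b  p  h  i  g
''  0  1  2  3  4  5  6  7  8  9
 p  1  1  2  3  4  5  5  6  7  8
 p  2  2  2  3  4  5  5  6  7  8
 c  3  3  3  3  4  5  6  6  7  8
 a  4  4  4  4  4  5  6  7  7  8
 c  5  5  5  5  5  5  6  7  8  8
 h  6  6  6  6  6  6  6  6  7  8
 g  7  7  7  7  7  7  7  7  7  7
 h  8  8  8  8  8  8  8  7  8  8

8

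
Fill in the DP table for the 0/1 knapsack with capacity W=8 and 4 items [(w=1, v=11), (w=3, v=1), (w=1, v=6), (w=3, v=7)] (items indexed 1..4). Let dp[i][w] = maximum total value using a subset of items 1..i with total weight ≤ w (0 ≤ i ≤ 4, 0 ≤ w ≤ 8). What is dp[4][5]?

24

i\w   0   1   2   3   4   5   6   7   8
  0   0   0   0   0   0   0   0   0   0
  1   0  11  11  11  11  11  11  11  11
  2   0  11  11  11  12  12  12  12  12
  3   0  11  17  17  17  18  18  18  18
  4   0  11  17  17  18  24  24  24  25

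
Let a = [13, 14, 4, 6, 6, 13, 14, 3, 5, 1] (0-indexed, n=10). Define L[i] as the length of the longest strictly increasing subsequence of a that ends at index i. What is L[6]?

4

   i    0    1    2    3    4    5    6    7    8    9
a[i]   13   14    4    6    6   13   14    3    5    1
L[i]    1    2    1    2    2    3    4    1    2    1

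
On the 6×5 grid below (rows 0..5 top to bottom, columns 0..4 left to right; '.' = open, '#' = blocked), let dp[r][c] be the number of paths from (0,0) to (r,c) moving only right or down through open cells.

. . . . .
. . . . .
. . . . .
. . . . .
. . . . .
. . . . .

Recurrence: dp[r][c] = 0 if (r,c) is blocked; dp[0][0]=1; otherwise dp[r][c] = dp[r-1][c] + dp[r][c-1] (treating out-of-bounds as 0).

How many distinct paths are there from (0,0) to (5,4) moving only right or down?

126

r\c   0   1   2   3   4
  0   1   1   1   1   1
  1   1   2   3   4   5
  2   1   3   6  10  15
  3   1   4  10  20  35
  4   1   5  15  35  70
  5   1   6  21  56 126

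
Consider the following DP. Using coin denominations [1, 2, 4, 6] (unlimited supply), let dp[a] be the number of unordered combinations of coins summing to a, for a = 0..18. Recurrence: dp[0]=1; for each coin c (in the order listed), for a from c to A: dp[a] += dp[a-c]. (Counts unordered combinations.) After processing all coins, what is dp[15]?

after  coin     0     1     2     3     4     5     6     7     8     9    10    11    12    13    14    15    16    17    18
          1     1     1     1     1     1     1     1     1     1     1     1     1     1     1     1     1     1     1     1
          2     1     1     2     2     3     3     4     4     5     5     6     6     7     7     8     8     9     9    10
          4     1     1     2     2     4     4     6     6     9     9    12    12    16    16    20    20    25    25    30
          6     1     1     2     2     4     4     7     7    11    11    16    16    23    23    31    31    41    41    53

31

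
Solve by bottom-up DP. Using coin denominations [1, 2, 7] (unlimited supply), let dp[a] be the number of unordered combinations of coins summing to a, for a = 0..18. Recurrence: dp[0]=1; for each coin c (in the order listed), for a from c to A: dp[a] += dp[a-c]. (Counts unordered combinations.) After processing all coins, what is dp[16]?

after  coin     0     1     2     3     4     5     6     7     8     9    10    11    12    13    14    15    16    17    18
          1     1     1     1     1     1     1     1     1     1     1     1     1     1     1     1     1     1     1     1
          2     1     1     2     2     3     3     4     4     5     5     6     6     7     7     8     8     9     9    10
          7     1     1     2     2     3     3     4     5     6     7     8     9    10    11    13    14    16    17    19

16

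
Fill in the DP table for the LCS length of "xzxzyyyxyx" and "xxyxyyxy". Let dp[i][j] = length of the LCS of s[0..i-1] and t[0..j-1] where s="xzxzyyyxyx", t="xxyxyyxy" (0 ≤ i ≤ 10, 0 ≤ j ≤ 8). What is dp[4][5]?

2

   ''  x  x  y  x  y  y  x  y
''  0  0  0  0  0  0  0  0  0
 x  0  1  1  1  1  1  1  1  1
 z  0  1  1  1  1  1  1  1  1
 x  0  1  2  2  2  2  2  2  2
 z  0  1  2  2  2  2  2  2  2
 y  0  1  2  3  3  3  3  3  3
 y  0  1  2  3  3  4  4  4  4
 y  0  1  2  3  3  4  5  5  5
 x  0  1  2  3  4  4  5  6  6
 y  0  1  2  3  4  5  5  6  7
 x  0  1  2  3  4  5  5  6  7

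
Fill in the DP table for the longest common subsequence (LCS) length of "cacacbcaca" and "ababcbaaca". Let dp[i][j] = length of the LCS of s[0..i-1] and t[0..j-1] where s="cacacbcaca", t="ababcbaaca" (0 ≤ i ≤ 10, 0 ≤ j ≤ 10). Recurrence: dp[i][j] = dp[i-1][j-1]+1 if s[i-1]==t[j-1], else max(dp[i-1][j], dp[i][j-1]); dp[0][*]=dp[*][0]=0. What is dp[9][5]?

4

   ''  a  b  a  b  c  b  a  a  c  a
''  0  0  0  0  0  0  0  0  0  0  0
 c  0  0  0  0  0  1  1  1  1  1  1
 a  0  1  1  1  1  1  1  2  2  2  2
 c  0  1  1  1  1  2  2  2  2  3  3
 a  0  1  1  2  2  2  2  3  3  3  4
 c  0  1  1  2  2  3  3  3  3  4  4
 b  0  1  2  2  3  3  4  4  4  4  4
 c  0  1  2  2  3  4  4  4  4  5  5
 a  0  1  2  3  3  4  4  5  5  5  6
 c  0  1  2  3  3  4  4  5  5  6  6
 a  0  1  2  3  3  4  4  5  6  6  7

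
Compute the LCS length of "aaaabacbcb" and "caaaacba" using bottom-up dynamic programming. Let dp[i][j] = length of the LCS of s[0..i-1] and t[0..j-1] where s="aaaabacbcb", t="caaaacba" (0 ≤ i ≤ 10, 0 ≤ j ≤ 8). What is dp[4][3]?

   ''  c  a  a  a  a  c  b  a
''  0  0  0  0  0  0  0  0  0
 a  0  0  1  1  1  1  1  1  1
 a  0  0  1  2  2  2  2  2  2
 a  0  0  1  2  3  3  3  3  3
 a  0  0  1  2  3  4  4  4  4
 b  0  0  1  2  3  4  4  5  5
 a  0  0  1  2  3  4  4  5  6
 c  0  1  1  2  3  4  5  5  6
 b  0  1  1  2  3  4  5  6  6
 c  0  1  1  2  3  4  5  6  6
 b  0  1  1  2  3  4  5  6  6

2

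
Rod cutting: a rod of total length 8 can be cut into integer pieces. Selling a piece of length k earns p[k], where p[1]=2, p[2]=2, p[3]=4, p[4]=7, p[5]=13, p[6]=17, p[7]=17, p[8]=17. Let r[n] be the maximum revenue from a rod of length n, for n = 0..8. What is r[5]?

   n    0    1    2    3    4    5    6    7    8
r[n]    0    2    4    6    8   13   17   19   21

13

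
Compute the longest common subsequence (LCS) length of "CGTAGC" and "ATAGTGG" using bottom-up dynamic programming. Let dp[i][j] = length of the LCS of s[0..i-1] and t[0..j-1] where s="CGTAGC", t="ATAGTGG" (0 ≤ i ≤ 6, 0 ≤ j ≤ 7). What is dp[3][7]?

   ''  A  T  A  G  T  G  G
''  0  0  0  0  0  0  0  0
 C  0  0  0  0  0  0  0  0
 G  0  0  0  0  1  1  1  1
 T  0  0  1  1  1  2  2  2
 A  0  1  1  2  2  2  2  2
 G  0  1  1  2  3  3  3  3
 C  0  1  1  2  3  3  3  3

2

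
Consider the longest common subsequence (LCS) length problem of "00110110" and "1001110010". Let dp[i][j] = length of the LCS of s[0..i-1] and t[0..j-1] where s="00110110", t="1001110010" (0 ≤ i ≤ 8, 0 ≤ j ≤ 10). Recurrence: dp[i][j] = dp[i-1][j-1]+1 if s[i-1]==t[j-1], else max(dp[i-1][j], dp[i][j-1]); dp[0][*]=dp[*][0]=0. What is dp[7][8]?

   ''  1  0  0  1  1  1  0  0  1  0
''  0  0  0  0  0  0  0  0  0  0  0
 0  0  0  1  1  1  1  1  1  1  1  1
 0  0  0  1  2  2  2  2  2  2  2  2
 1  0  1  1  2  3  3  3  3  3  3  3
 1  0  1  1  2  3  4  4  4  4  4  4
 0  0  1  2  2  3  4  4  5  5  5  5
 1  0  1  2  2  3  4  5  5  5  6  6
 1  0  1  2  2  3  4  5  5  5  6  6
 0  0  1  2  3  3  4  5  6  6  6  7

5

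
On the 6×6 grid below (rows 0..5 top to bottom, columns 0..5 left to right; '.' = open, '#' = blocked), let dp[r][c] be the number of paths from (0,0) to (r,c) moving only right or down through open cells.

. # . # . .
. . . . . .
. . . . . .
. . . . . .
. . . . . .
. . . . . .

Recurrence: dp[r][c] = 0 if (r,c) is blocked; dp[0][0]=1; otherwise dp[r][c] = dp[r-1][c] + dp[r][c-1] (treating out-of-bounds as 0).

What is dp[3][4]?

r\c   0   1   2   3   4   5
  0   1   0   0   0   0   0
  1   1   1   1   1   1   1
  2   1   2   3   4   5   6
  3   1   3   6  10  15  21
  4   1   4  10  20  35  56
  5   1   5  15  35  70 126

15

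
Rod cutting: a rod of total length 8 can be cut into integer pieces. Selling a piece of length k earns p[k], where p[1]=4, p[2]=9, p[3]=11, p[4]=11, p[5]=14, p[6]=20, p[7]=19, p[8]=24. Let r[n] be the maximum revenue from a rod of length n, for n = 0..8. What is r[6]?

27

   n    0    1    2    3    4    5    6    7    8
r[n]    0    4    9   13   18   22   27   31   36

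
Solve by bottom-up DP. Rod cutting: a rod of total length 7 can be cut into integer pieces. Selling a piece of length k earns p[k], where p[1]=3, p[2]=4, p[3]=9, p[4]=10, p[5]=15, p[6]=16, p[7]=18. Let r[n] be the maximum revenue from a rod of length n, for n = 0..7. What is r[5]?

15

   n    0    1    2    3    4    5    6    7
r[n]    0    3    6    9   12   15   18   21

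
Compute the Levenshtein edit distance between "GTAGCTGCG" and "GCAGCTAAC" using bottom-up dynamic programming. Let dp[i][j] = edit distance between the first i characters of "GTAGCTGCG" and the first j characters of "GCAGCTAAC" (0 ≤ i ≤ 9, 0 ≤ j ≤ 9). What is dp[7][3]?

5

   ''  G  C  A  G  C  T  A  A  C
''  0  1  2  3  4  5  6  7  8  9
 G  1  0  1  2  3  4  5  6  7  8
 T  2  1  1  2  3  4  4  5  6  7
 A  3  2  2  1  2  3  4  4  5  6
 G  4  3  3  2  1  2  3  4  5  6
 C  5  4  3  3  2  1  2  3  4  5
 T  6  5  4  4  3  2  1  2  3  4
 G  7  6  5  5  4  3  2  2  3  4
 C  8  7  6  6  5  4  3  3  3  3
 G  9  8  7  7  6  5  4  4  4  4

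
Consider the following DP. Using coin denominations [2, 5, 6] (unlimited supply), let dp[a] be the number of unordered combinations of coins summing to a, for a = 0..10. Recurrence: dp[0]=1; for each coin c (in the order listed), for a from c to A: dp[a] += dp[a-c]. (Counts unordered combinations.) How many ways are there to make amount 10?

after  coin     0     1     2     3     4     5     6     7     8     9    10
          2     1     0     1     0     1     0     1     0     1     0     1
          5     1     0     1     0     1     1     1     1     1     1     2
          6     1     0     1     0     1     1     2     1     2     1     3

3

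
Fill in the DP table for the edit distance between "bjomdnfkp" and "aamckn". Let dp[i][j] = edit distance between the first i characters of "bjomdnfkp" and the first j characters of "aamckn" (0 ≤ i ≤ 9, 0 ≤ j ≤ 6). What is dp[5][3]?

   ''  a  a  m  c  k  n
''  0  1  2  3  4  5  6
 b  1  1  2  3  4  5  6
 j  2  2  2  3  4  5  6
 o  3  3  3  3  4  5  6
 m  4  4  4  3  4  5  6
 d  5  5  5  4  4  5  6
 n  6  6  6  5  5  5  5
 f  7  7  7  6  6  6  6
 k  8  8  8  7  7  6  7
 p  9  9  9  8  8  7  7

4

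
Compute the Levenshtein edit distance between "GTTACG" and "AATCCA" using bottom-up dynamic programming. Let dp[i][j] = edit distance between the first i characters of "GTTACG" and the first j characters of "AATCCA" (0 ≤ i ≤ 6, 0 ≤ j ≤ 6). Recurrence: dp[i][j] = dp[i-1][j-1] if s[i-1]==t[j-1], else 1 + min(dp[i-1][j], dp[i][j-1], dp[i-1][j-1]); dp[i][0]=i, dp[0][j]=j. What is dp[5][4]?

3

   ''  A  A  T  C  C  A
''  0  1  2  3  4  5  6
 G  1  1  2  3  4  5  6
 T  2  2  2  2  3  4  5
 T  3  3  3  2  3  4  5
 A  4  3  3  3  3  4  4
 C  5  4  4  4  3  3  4
 G  6  5  5  5  4  4  4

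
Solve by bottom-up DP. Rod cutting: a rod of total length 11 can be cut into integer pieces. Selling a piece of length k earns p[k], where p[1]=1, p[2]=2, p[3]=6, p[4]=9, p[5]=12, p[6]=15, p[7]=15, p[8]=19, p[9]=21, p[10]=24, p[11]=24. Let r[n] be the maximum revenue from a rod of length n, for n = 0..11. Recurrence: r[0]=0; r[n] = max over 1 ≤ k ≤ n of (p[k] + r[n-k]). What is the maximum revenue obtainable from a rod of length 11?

27

   n    0    1    2    3    4    5    6    7    8    9   10   11
r[n]    0    1    2    6    9   12   15   16   19   21   24   27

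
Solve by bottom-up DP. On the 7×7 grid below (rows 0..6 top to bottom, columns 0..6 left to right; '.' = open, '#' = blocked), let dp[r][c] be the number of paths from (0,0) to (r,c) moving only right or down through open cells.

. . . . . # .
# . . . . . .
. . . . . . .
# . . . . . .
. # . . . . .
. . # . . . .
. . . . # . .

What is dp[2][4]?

10

r\c   0   1   2   3   4   5   6
  0   1   1   1   1   1   0   0
  1   0   1   2   3   4   4   4
  2   0   1   3   6  10  14  18
  3   0   1   4  10  20  34  52
  4   0   0   4  14  34  68 120
  5   0   0   0  14  48 116 236
  6   0   0   0  14   0 116 352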